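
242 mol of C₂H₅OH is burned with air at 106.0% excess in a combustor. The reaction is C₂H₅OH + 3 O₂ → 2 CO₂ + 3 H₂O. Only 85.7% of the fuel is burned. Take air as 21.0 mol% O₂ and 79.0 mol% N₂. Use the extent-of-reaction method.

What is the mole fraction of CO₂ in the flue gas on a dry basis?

Stoichiometric O₂ = 3 × 242 = 726 mol; O₂ fed = 726 × 2.060 = 1496 mol.
N₂ fed = 1496 × 79/21 = 5626 mol.
Fuel reacted = 0.857 × 242 → ξ = 207.4 mol.
Outlet (n = n₀ + ν ξ):
  C₂H₅OH: 242 − 1(207.4) = 34.61
  O₂: 1496 − 3(207.4) = 873.4
  N₂: 5626 (inert)
  CO₂: 0 + 2(207.4) = 414.8
  H₂O: 0 + 3(207.4) = 622.2
Dry total = 6949 mol; y_CO₂ (dry) = 414.8 / 6949 = 0.05969.

0.0597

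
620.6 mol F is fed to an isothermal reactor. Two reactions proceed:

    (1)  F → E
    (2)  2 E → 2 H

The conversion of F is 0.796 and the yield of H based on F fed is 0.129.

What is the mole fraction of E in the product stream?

Conversion of F: F consumed = 1ξ₁ = 0.796 × 620.6 → ξ₁ = 494 mol.
Yield of H: 2ξ₂ / 620.6 = 0.129 → ξ₂ = 40.03 mol.
Outlet amounts (n = n₀ + Σ ν·ξ):
  F: 620.6 − 1(494) = 126.6
  E: 0 + 1(494) − 2(40.03) = 413.9
  H: 0 + 2(40.03) = 80.06
Total out = 620.6 mol; y_E = 413.9 / 620.6 = 0.667.

0.667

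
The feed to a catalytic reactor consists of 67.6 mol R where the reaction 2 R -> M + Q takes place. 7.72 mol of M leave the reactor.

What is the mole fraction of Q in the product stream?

For M: n = n₀ + 1ξ → 7.72 = 0 + 1ξ, giving ξ = 7.72 mol.
Outlet amounts (n = n₀ + ν ξ):
  R: 67.6 − 2(7.72) = 52.16
  M: 0 + 1(7.72) = 7.72
  Q: 0 + 1(7.72) = 7.72
Total out = 67.6 mol; y_Q = 7.72 / 67.6 = 0.1142.

0.114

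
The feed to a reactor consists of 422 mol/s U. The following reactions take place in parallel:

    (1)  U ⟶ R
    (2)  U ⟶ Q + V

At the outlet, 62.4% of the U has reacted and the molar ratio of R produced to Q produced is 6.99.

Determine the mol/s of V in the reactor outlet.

33 mol/s

Conversion of U: U consumed = 0.624 × 422 = 263.3 mol/s = 1ξ₁ + 1ξ₂.
Selectivity: 1ξ₁ / (1ξ₂) = 6.99 → ξ₁ = 6.99 ξ₂.
Substitute: (1·6.99 + 1) ξ₂ = 263.3 → ξ₂ = 32.96 mol/s, ξ₁ = 230.4 mol/s.
Outlet amounts (n = n₀ + Σ ν·ξ):
  U: 422 − 1(230.4) − 1(32.96) = 158.7
  R: 0 + 1(230.4) = 230.4
  Q: 0 + 1(32.96) = 32.96
  V: 0 + 1(32.96) = 32.96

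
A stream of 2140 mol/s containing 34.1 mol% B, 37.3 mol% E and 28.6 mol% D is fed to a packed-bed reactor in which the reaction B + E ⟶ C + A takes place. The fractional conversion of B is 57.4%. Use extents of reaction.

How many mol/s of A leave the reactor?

419 mol/s

B reacted = 0.574 × 729.7 = 418.9 mol/s; ν_B = −1, so ξ = 418.9/1 = 418.9 mol/s.
Outlet amounts (n = n₀ + ν ξ):
  B: 729.7 − 1(418.9) = 310.9
  E: 798.2 − 1(418.9) = 379.3
  C: 0 + 1(418.9) = 418.9
  A: 0 + 1(418.9) = 418.9
  D: 612 (inert)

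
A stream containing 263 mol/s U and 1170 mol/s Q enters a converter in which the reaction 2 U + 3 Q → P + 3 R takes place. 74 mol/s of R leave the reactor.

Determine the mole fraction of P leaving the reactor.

For R: n = n₀ + 3ξ → 74 = 0 + 3ξ, giving ξ = 24.67 mol/s.
Outlet amounts (n = n₀ + ν ξ):
  U: 263 − 2(24.67) = 213.7
  Q: 1170 − 3(24.67) = 1096
  P: 0 + 1(24.67) = 24.67
  R: 0 + 3(24.67) = 74
Total out = 1408 mol/s; y_P = 24.67 / 1408 = 0.01751.

0.0175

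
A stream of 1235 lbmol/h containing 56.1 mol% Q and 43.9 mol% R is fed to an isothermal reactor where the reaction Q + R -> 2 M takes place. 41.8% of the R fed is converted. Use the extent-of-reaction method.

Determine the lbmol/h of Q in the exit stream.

466 lbmol/h

R reacted = 0.418 × 542.2 = 226.6 lbmol/h; ν_R = −1, so ξ = 226.6/1 = 226.6 lbmol/h.
Outlet amounts (n = n₀ + ν ξ):
  Q: 692.8 − 1(226.6) = 466.2
  R: 542.2 − 1(226.6) = 315.5
  M: 0 + 2(226.6) = 453.2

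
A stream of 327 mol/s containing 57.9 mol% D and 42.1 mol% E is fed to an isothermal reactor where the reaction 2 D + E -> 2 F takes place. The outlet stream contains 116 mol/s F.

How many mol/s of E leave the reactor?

For F: n = n₀ + 2ξ → 116 = 0 + 2ξ, giving ξ = 58 mol/s.
Outlet amounts (n = n₀ + ν ξ):
  D: 189.3 − 2(58) = 73.33
  E: 137.7 − 1(58) = 79.67
  F: 0 + 2(58) = 116

79.7 mol/s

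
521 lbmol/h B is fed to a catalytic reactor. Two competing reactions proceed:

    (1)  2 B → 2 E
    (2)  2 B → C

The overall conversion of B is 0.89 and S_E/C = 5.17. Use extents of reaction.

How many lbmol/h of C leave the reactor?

Conversion of B: B consumed = 0.89 × 521 = 463.7 lbmol/h = 2ξ₁ + 2ξ₂.
Selectivity: 2ξ₁ / (1ξ₂) = 5.17 → ξ₁ = 2.585 ξ₂.
Substitute: (2·2.585 + 2) ξ₂ = 463.7 → ξ₂ = 64.67 lbmol/h, ξ₁ = 167.2 lbmol/h.
Outlet amounts (n = n₀ + Σ ν·ξ):
  B: 521 − 2(167.2) − 2(64.67) = 57.31
  E: 0 + 2(167.2) = 334.3
  C: 0 + 1(64.67) = 64.67

64.7 lbmol/h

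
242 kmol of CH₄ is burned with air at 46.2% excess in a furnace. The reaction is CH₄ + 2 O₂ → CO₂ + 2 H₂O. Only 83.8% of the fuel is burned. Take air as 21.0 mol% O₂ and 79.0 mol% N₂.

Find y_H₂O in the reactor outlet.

Stoichiometric O₂ = 2 × 242 = 484 kmol; O₂ fed = 484 × 1.462 = 707.6 kmol.
N₂ fed = 707.6 × 79/21 = 2662 kmol.
Fuel reacted = 0.838 × 242 → ξ = 202.8 kmol.
Outlet (n = n₀ + ν ξ):
  CH₄: 242 − 1(202.8) = 39.2
  O₂: 707.6 − 2(202.8) = 302
  N₂: 2662 (inert)
  CO₂: 0 + 1(202.8) = 202.8
  H₂O: 0 + 2(202.8) = 405.6
Total out = 3612 kmol; y_H₂O = 405.6 / 3612 = 0.1123.

0.112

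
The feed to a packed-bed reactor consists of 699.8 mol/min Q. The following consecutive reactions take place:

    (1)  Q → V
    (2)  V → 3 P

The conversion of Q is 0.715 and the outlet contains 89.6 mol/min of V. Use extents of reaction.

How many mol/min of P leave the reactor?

1230 mol/min

Conversion of Q: Q consumed = 1ξ₁ = 0.715 × 699.8 → ξ₁ = 500.4 mol/min.
V balance: n_V = 0 + 1ξ₁ − 1ξ₂ = 89.6 → ξ₂ = (1·500.4 − 89.6)/1 = 410.8 mol/min.
Outlet amounts (n = n₀ + Σ ν·ξ):
  Q: 699.8 − 1(500.4) = 199.4
  V: 0 + 1(500.4) − 1(410.8) = 89.6
  P: 0 + 3(410.8) = 1232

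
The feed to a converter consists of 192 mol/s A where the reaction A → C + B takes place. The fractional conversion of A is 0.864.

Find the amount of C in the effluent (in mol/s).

166 mol/s

A reacted = 0.864 × 192 = 165.9 mol/s; ν_A = −1, so ξ = 165.9/1 = 165.9 mol/s.
Outlet amounts (n = n₀ + ν ξ):
  A: 192 − 1(165.9) = 26.11
  C: 0 + 1(165.9) = 165.9
  B: 0 + 1(165.9) = 165.9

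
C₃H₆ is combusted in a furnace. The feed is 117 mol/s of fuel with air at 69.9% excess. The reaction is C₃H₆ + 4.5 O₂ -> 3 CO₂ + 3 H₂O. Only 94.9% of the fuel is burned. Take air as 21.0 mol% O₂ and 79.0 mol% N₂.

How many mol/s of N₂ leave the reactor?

Stoichiometric O₂ = 4.5 × 117 = 526.5 mol/s; O₂ fed = 526.5 × 1.699 = 894.5 mol/s.
N₂ fed = 894.5 × 79/21 = 3365 mol/s.
Fuel reacted = 0.949 × 117 → ξ = 111 mol/s.
Outlet (n = n₀ + ν ξ):
  C₃H₆: 117 − 1(111) = 5.967
  O₂: 894.5 − 4.5(111) = 394.9
  N₂: 3365 (inert)
  CO₂: 0 + 3(111) = 333.1
  H₂O: 0 + 3(111) = 333.1

3370 mol/s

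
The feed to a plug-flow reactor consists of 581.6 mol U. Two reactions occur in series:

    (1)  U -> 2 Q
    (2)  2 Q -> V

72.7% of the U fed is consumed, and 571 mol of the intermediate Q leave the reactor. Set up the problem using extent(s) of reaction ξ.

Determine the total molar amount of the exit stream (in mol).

Conversion of U: U consumed = 1ξ₁ = 0.727 × 581.6 → ξ₁ = 422.8 mol.
Q balance: n_Q = 0 + 2ξ₁ − 2ξ₂ = 571 → ξ₂ = (2·422.8 − 571)/2 = 137.3 mol.
Outlet amounts (n = n₀ + Σ ν·ξ):
  U: 581.6 − 1(422.8) = 158.8
  Q: 0 + 2(422.8) − 2(137.3) = 571
  V: 0 + 1(137.3) = 137.3
Total out = 158.8 + 571 + 137.3 = 867.1 mol.

867 mol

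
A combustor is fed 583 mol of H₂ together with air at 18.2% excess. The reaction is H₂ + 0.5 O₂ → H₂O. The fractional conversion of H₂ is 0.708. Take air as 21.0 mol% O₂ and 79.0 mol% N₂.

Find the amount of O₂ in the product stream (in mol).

138 mol

Stoichiometric O₂ = 0.5 × 583 = 291.5 mol; O₂ fed = 291.5 × 1.182 = 344.6 mol.
N₂ fed = 344.6 × 79/21 = 1296 mol.
Fuel reacted = 0.708 × 583 → ξ = 412.8 mol.
Outlet (n = n₀ + ν ξ):
  H₂: 583 − 1(412.8) = 170.2
  O₂: 344.6 − 0.5(412.8) = 138.2
  N₂: 1296 (inert)
  H₂O: 0 + 1(412.8) = 412.8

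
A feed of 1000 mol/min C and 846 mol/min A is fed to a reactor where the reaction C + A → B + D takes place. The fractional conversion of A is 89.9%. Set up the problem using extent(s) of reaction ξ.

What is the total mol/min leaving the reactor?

A reacted = 0.899 × 846 = 760.6 mol/min; ν_A = −1, so ξ = 760.6/1 = 760.6 mol/min.
Outlet amounts (n = n₀ + ν ξ):
  C: 1000 − 1(760.6) = 239.4
  A: 846 − 1(760.6) = 85.45
  B: 0 + 1(760.6) = 760.6
  D: 0 + 1(760.6) = 760.6
Total out = 239.4 + 85.45 + 760.6 + 760.6 = 1846 mol/min.

1850 mol/min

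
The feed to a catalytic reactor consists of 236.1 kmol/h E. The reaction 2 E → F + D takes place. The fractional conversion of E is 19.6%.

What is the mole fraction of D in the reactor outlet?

0.098

E reacted = 0.196 × 236.1 = 46.28 kmol/h; ν_E = −2, so ξ = 46.28/2 = 23.14 kmol/h.
Outlet amounts (n = n₀ + ν ξ):
  E: 236.1 − 2(23.14) = 189.8
  F: 0 + 1(23.14) = 23.14
  D: 0 + 1(23.14) = 23.14
Total out = 236.1 kmol/h; y_D = 23.14 / 236.1 = 0.098.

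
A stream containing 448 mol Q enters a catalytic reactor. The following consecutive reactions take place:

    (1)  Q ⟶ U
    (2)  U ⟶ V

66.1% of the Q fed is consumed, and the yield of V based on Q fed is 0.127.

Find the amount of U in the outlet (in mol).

Conversion of Q: Q consumed = 1ξ₁ = 0.661 × 448 → ξ₁ = 296.1 mol.
Yield of V: 1ξ₂ / 448 = 0.127 → ξ₂ = 56.9 mol.
Outlet amounts (n = n₀ + Σ ν·ξ):
  Q: 448 − 1(296.1) = 151.9
  U: 0 + 1(296.1) − 1(56.9) = 239.2
  V: 0 + 1(56.9) = 56.9

239 mol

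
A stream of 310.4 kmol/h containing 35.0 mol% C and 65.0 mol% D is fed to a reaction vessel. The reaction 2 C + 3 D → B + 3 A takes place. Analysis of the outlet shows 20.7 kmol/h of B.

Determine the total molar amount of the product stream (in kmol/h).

For B: n = n₀ + 1ξ → 20.7 = 0 + 1ξ, giving ξ = 20.7 kmol/h.
Outlet amounts (n = n₀ + ν ξ):
  C: 108.6 − 2(20.7) = 67.24
  D: 201.8 − 3(20.7) = 139.7
  B: 0 + 1(20.7) = 20.7
  A: 0 + 3(20.7) = 62.1
Total out = 67.24 + 139.7 + 20.7 + 62.1 = 289.7 kmol/h.

290 kmol/h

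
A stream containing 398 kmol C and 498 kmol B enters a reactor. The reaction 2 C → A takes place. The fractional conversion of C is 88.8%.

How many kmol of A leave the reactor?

C reacted = 0.888 × 398 = 353.4 kmol; ν_C = −2, so ξ = 353.4/2 = 176.7 kmol.
Outlet amounts (n = n₀ + ν ξ):
  C: 398 − 2(176.7) = 44.58
  A: 0 + 1(176.7) = 176.7
  B: 498 (inert)

177 kmol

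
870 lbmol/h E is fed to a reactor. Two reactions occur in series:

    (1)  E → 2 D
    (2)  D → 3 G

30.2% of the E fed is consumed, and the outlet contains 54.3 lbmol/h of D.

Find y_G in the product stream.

0.681

Conversion of E: E consumed = 1ξ₁ = 0.302 × 870 → ξ₁ = 262.7 lbmol/h.
D balance: n_D = 0 + 2ξ₁ − 1ξ₂ = 54.3 → ξ₂ = (2·262.7 − 54.3)/1 = 471.2 lbmol/h.
Outlet amounts (n = n₀ + Σ ν·ξ):
  E: 870 − 1(262.7) = 607.3
  D: 0 + 2(262.7) − 1(471.2) = 54.3
  G: 0 + 3(471.2) = 1414
Total out = 2075 lbmol/h; y_G = 1414 / 2075 = 0.6812.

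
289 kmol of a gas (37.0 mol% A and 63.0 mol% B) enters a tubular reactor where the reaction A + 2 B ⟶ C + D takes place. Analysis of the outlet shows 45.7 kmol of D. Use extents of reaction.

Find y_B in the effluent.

0.373

For D: n = n₀ + 1ξ → 45.7 = 0 + 1ξ, giving ξ = 45.7 kmol.
Outlet amounts (n = n₀ + ν ξ):
  A: 106.9 − 1(45.7) = 61.23
  B: 182.1 − 2(45.7) = 90.67
  C: 0 + 1(45.7) = 45.7
  D: 0 + 1(45.7) = 45.7
Total out = 243.3 kmol; y_B = 90.67 / 243.3 = 0.3727.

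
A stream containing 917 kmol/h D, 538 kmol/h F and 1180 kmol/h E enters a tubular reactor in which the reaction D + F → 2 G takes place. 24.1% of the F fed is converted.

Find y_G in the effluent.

F reacted = 0.241 × 538 = 129.7 kmol/h; ν_F = −1, so ξ = 129.7/1 = 129.7 kmol/h.
Outlet amounts (n = n₀ + ν ξ):
  D: 917 − 1(129.7) = 787.3
  F: 538 − 1(129.7) = 408.3
  G: 0 + 2(129.7) = 259.3
  E: 1180 (inert)
Total out = 2635 kmol/h; y_G = 259.3 / 2635 = 0.09841.

0.0984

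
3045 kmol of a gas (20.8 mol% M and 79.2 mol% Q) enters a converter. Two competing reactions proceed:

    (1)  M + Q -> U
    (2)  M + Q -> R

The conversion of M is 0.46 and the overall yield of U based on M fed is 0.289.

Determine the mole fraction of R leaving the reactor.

Yield of U: 1ξ₁ / 633.4 = 0.289 → ξ₁ = 183 kmol.
Conversion of M: 1ξ₁ + 1ξ₂ = 0.46 × 633.4 = 291.3 → ξ₂ = 108.3 kmol.
Outlet amounts (n = n₀ + Σ ν·ξ):
  M: 633.4 − 1(183) − 1(108.3) = 342
  Q: 2412 − 1(183) − 1(108.3) = 2120
  U: 0 + 1(183) = 183
  R: 0 + 1(108.3) = 108.3
Total out = 2754 kmol; y_R = 108.3 / 2754 = 0.03933.

0.0393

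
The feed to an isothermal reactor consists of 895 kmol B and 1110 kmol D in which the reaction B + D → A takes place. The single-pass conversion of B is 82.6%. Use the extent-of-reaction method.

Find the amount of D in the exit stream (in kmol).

371 kmol

B reacted = 0.826 × 895 = 739.3 kmol; ν_B = −1, so ξ = 739.3/1 = 739.3 kmol.
Outlet amounts (n = n₀ + ν ξ):
  B: 895 − 1(739.3) = 155.7
  D: 1110 − 1(739.3) = 370.7
  A: 0 + 1(739.3) = 739.3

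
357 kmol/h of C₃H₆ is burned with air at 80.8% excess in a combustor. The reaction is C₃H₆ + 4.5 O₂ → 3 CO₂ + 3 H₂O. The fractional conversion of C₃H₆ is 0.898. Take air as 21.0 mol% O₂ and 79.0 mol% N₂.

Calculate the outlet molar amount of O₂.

1460 kmol/h

Stoichiometric O₂ = 4.5 × 357 = 1606 kmol/h; O₂ fed = 1606 × 1.808 = 2905 kmol/h.
N₂ fed = 2905 × 79/21 = 10930 kmol/h.
Fuel reacted = 0.898 × 357 → ξ = 320.6 kmol/h.
Outlet (n = n₀ + ν ξ):
  C₃H₆: 357 − 1(320.6) = 36.41
  O₂: 2905 − 4.5(320.6) = 1462
  N₂: 10930 (inert)
  CO₂: 0 + 3(320.6) = 961.8
  H₂O: 0 + 3(320.6) = 961.8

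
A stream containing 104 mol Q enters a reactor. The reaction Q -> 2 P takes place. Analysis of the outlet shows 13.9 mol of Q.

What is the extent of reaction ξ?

For Q: n = n₀ − 1ξ → 13.9 = 104 − 1ξ, giving ξ = 90.1 mol.
Outlet amounts (n = n₀ + ν ξ):
  Q: 104 − 1(90.1) = 13.9
  P: 0 + 2(90.1) = 180.2

ξ = 90.1 mol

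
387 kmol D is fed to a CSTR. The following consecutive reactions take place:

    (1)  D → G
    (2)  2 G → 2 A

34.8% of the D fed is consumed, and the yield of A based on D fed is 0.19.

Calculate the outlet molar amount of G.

Conversion of D: D consumed = 1ξ₁ = 0.348 × 387 → ξ₁ = 134.7 kmol.
Yield of A: 2ξ₂ / 387 = 0.19 → ξ₂ = 36.77 kmol.
Outlet amounts (n = n₀ + Σ ν·ξ):
  D: 387 − 1(134.7) = 252.3
  G: 0 + 1(134.7) − 2(36.77) = 61.15
  A: 0 + 2(36.77) = 73.53

61.1 kmol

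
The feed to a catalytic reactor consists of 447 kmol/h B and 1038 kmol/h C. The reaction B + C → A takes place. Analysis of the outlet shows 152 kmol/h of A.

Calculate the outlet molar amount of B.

295 kmol/h

For A: n = n₀ + 1ξ → 152 = 0 + 1ξ, giving ξ = 152 kmol/h.
Outlet amounts (n = n₀ + ν ξ):
  B: 447 − 1(152) = 295
  C: 1038 − 1(152) = 886
  A: 0 + 1(152) = 152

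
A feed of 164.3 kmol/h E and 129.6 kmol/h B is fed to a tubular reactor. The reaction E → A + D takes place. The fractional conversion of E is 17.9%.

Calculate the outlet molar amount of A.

E reacted = 0.179 × 164.3 = 29.41 kmol/h; ν_E = −1, so ξ = 29.41/1 = 29.41 kmol/h.
Outlet amounts (n = n₀ + ν ξ):
  E: 164.3 − 1(29.41) = 134.9
  A: 0 + 1(29.41) = 29.41
  D: 0 + 1(29.41) = 29.41
  B: 129.6 (inert)

29.4 kmol/h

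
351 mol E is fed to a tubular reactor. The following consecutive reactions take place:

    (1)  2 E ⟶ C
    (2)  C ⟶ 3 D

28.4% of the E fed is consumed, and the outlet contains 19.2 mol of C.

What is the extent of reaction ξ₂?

ξ₂ = 30.6 mol

Conversion of E: E consumed = 2ξ₁ = 0.284 × 351 → ξ₁ = 49.84 mol.
C balance: n_C = 0 + 1ξ₁ − 1ξ₂ = 19.2 → ξ₂ = (1·49.84 − 19.2)/1 = 30.64 mol.
Outlet amounts (n = n₀ + Σ ν·ξ):
  E: 351 − 2(49.84) = 251.3
  C: 0 + 1(49.84) − 1(30.64) = 19.2
  D: 0 + 3(30.64) = 91.93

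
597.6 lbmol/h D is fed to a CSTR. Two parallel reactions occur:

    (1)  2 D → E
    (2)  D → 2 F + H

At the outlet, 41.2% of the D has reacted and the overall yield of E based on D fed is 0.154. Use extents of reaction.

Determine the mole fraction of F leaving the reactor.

Yield of E: 1ξ₁ / 597.6 = 0.154 → ξ₁ = 92.03 lbmol/h.
Conversion of D: 2ξ₁ + 1ξ₂ = 0.412 × 597.6 = 246.2 → ξ₂ = 62.15 lbmol/h.
Outlet amounts (n = n₀ + Σ ν·ξ):
  D: 597.6 − 2(92.03) − 1(62.15) = 351.4
  E: 0 + 1(92.03) = 92.03
  F: 0 + 2(62.15) = 124.3
  H: 0 + 1(62.15) = 62.15
Total out = 629.9 lbmol/h; y_F = 124.3 / 629.9 = 0.1973.

0.197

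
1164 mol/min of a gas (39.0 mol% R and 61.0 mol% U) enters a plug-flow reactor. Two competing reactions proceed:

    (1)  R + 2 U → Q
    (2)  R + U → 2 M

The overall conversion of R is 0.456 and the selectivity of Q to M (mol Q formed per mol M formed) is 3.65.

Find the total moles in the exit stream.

Conversion of R: R consumed = 0.456 × 454 = 207 mol/min = 1ξ₁ + 1ξ₂.
Selectivity: 1ξ₁ / (2ξ₂) = 3.65 → ξ₁ = 7.3 ξ₂.
Substitute: (1·7.3 + 1) ξ₂ = 207 → ξ₂ = 24.94 mol/min, ξ₁ = 182.1 mol/min.
Outlet amounts (n = n₀ + Σ ν·ξ):
  R: 454 − 1(182.1) − 1(24.94) = 247
  U: 710 − 2(182.1) − 1(24.94) = 321
  Q: 0 + 1(182.1) = 182.1
  M: 0 + 2(24.94) = 49.88
Total out = 247 + 321 + 182.1 + 49.88 = 799.9 mol/min.

800 mol/min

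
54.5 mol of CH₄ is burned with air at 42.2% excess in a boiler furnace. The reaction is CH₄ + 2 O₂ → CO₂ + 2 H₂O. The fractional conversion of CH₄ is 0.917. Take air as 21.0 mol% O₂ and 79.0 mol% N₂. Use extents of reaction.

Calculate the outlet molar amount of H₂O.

Stoichiometric O₂ = 2 × 54.5 = 109 mol; O₂ fed = 109 × 1.422 = 155 mol.
N₂ fed = 155 × 79/21 = 583.1 mol.
Fuel reacted = 0.917 × 54.5 → ξ = 49.98 mol.
Outlet (n = n₀ + ν ξ):
  CH₄: 54.5 − 1(49.98) = 4.523
  O₂: 155 − 2(49.98) = 55.05
  N₂: 583.1 (inert)
  CO₂: 0 + 1(49.98) = 49.98
  H₂O: 0 + 2(49.98) = 99.95

100 mol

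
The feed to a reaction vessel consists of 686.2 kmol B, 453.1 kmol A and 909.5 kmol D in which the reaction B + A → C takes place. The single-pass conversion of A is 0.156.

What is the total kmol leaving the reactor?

A reacted = 0.156 × 453.1 = 70.68 kmol; ν_A = −1, so ξ = 70.68/1 = 70.68 kmol.
Outlet amounts (n = n₀ + ν ξ):
  B: 686.2 − 1(70.68) = 615.5
  A: 453.1 − 1(70.68) = 382.4
  C: 0 + 1(70.68) = 70.68
  D: 909.5 (inert)
Total out = 615.5 + 382.4 + 70.68 + 909.5 = 1978 kmol.

1980 kmol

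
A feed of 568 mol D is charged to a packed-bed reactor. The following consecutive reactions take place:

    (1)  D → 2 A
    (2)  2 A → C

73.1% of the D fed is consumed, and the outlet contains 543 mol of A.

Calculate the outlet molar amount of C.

Conversion of D: D consumed = 1ξ₁ = 0.731 × 568 → ξ₁ = 415.2 mol.
A balance: n_A = 0 + 2ξ₁ − 2ξ₂ = 543 → ξ₂ = (2·415.2 − 543)/2 = 143.7 mol.
Outlet amounts (n = n₀ + Σ ν·ξ):
  D: 568 − 1(415.2) = 152.8
  A: 0 + 2(415.2) − 2(143.7) = 543
  C: 0 + 1(143.7) = 143.7

144 mol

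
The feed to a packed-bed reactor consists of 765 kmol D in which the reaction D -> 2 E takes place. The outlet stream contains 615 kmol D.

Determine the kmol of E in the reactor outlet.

300 kmol

For D: n = n₀ − 1ξ → 615 = 765 − 1ξ, giving ξ = 150 kmol.
Outlet amounts (n = n₀ + ν ξ):
  D: 765 − 1(150) = 615
  E: 0 + 2(150) = 300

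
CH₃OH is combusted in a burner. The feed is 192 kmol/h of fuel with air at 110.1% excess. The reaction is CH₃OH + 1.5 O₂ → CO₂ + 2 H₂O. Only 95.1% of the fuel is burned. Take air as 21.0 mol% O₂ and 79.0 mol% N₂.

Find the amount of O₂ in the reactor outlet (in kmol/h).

331 kmol/h

Stoichiometric O₂ = 1.5 × 192 = 288 kmol/h; O₂ fed = 288 × 2.101 = 605.1 kmol/h.
N₂ fed = 605.1 × 79/21 = 2276 kmol/h.
Fuel reacted = 0.951 × 192 → ξ = 182.6 kmol/h.
Outlet (n = n₀ + ν ξ):
  CH₃OH: 192 − 1(182.6) = 9.408
  O₂: 605.1 − 1.5(182.6) = 331.2
  N₂: 2276 (inert)
  CO₂: 0 + 1(182.6) = 182.6
  H₂O: 0 + 2(182.6) = 365.2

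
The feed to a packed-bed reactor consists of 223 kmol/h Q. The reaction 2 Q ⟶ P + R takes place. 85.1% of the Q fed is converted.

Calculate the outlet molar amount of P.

Q reacted = 0.851 × 223 = 189.8 kmol/h; ν_Q = −2, so ξ = 189.8/2 = 94.89 kmol/h.
Outlet amounts (n = n₀ + ν ξ):
  Q: 223 − 2(94.89) = 33.23
  P: 0 + 1(94.89) = 94.89
  R: 0 + 1(94.89) = 94.89

94.9 kmol/h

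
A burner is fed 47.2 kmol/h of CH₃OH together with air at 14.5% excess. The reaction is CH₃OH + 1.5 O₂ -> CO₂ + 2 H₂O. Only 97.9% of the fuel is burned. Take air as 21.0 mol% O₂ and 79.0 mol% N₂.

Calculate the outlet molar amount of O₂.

11.8 kmol/h

Stoichiometric O₂ = 1.5 × 47.2 = 70.8 kmol/h; O₂ fed = 70.8 × 1.145 = 81.07 kmol/h.
N₂ fed = 81.07 × 79/21 = 305 kmol/h.
Fuel reacted = 0.979 × 47.2 → ξ = 46.21 kmol/h.
Outlet (n = n₀ + ν ξ):
  CH₃OH: 47.2 − 1(46.21) = 0.9912
  O₂: 81.07 − 1.5(46.21) = 11.75
  N₂: 305 (inert)
  CO₂: 0 + 1(46.21) = 46.21
  H₂O: 0 + 2(46.21) = 92.42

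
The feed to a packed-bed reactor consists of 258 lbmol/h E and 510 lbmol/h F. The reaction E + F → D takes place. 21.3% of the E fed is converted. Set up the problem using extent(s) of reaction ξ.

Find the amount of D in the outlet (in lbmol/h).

55 lbmol/h

E reacted = 0.213 × 258 = 54.95 lbmol/h; ν_E = −1, so ξ = 54.95/1 = 54.95 lbmol/h.
Outlet amounts (n = n₀ + ν ξ):
  E: 258 − 1(54.95) = 203
  F: 510 − 1(54.95) = 455
  D: 0 + 1(54.95) = 54.95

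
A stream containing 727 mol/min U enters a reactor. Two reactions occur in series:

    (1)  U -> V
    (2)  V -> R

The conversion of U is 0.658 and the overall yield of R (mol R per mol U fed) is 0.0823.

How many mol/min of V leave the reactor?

419 mol/min

Conversion of U: U consumed = 1ξ₁ = 0.658 × 727 → ξ₁ = 478.4 mol/min.
Yield of R: 1ξ₂ / 727 = 0.0823 → ξ₂ = 59.83 mol/min.
Outlet amounts (n = n₀ + Σ ν·ξ):
  U: 727 − 1(478.4) = 248.6
  V: 0 + 1(478.4) − 1(59.83) = 418.5
  R: 0 + 1(59.83) = 59.83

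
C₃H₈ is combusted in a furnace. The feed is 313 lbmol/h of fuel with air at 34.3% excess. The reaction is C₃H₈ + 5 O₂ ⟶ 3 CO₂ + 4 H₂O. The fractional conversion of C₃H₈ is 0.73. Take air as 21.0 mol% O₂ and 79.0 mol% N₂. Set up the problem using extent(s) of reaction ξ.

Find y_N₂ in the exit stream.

Stoichiometric O₂ = 5 × 313 = 1565 lbmol/h; O₂ fed = 1565 × 1.343 = 2102 lbmol/h.
N₂ fed = 2102 × 79/21 = 7907 lbmol/h.
Fuel reacted = 0.73 × 313 → ξ = 228.5 lbmol/h.
Outlet (n = n₀ + ν ξ):
  C₃H₈: 313 − 1(228.5) = 84.51
  O₂: 2102 − 5(228.5) = 959.3
  N₂: 7907 (inert)
  CO₂: 0 + 3(228.5) = 685.5
  H₂O: 0 + 4(228.5) = 914
Total out = 10550 lbmol/h; y_N₂ = 7907 / 10550 = 0.7495.

0.749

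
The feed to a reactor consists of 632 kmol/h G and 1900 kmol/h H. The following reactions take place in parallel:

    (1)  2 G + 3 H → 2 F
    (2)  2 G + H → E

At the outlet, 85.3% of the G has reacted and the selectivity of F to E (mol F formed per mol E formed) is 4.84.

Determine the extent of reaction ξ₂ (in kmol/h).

ξ₂ = 78.8 kmol/h

Conversion of G: G consumed = 0.853 × 632 = 539.1 kmol/h = 2ξ₁ + 2ξ₂.
Selectivity: 2ξ₁ / (1ξ₂) = 4.84 → ξ₁ = 2.42 ξ₂.
Substitute: (2·2.42 + 2) ξ₂ = 539.1 → ξ₂ = 78.82 kmol/h, ξ₁ = 190.7 kmol/h.
Outlet amounts (n = n₀ + Σ ν·ξ):
  G: 632 − 2(190.7) − 2(78.82) = 92.9
  H: 1900 − 3(190.7) − 1(78.82) = 1249
  F: 0 + 2(190.7) = 381.5
  E: 0 + 1(78.82) = 78.82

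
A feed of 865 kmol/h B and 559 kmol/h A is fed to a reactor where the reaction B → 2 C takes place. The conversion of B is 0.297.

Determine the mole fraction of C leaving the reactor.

B reacted = 0.297 × 865 = 256.9 kmol/h; ν_B = −1, so ξ = 256.9/1 = 256.9 kmol/h.
Outlet amounts (n = n₀ + ν ξ):
  B: 865 − 1(256.9) = 608.1
  C: 0 + 2(256.9) = 513.8
  A: 559 (inert)
Total out = 1681 kmol/h; y_C = 513.8 / 1681 = 0.3057.

0.306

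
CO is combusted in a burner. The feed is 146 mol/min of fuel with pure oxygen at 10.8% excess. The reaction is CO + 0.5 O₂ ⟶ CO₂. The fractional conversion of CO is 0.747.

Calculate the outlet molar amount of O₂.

Stoichiometric O₂ = 0.5 × 146 = 73 mol/min; O₂ fed = 73 × 1.108 = 80.88 mol/min.
Fuel reacted = 0.747 × 146 → ξ = 109.1 mol/min.
Outlet (n = n₀ + ν ξ):
  CO: 146 − 1(109.1) = 36.94
  O₂: 80.88 − 0.5(109.1) = 26.35
  CO₂: 0 + 1(109.1) = 109.1

26.4 mol/min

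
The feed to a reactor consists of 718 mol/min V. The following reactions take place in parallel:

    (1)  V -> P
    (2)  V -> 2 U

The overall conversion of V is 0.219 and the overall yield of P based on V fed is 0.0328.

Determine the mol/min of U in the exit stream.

Yield of P: 1ξ₁ / 718 = 0.0328 → ξ₁ = 23.55 mol/min.
Conversion of V: 1ξ₁ + 1ξ₂ = 0.219 × 718 = 157.2 → ξ₂ = 133.7 mol/min.
Outlet amounts (n = n₀ + Σ ν·ξ):
  V: 718 − 1(23.55) − 1(133.7) = 560.8
  P: 0 + 1(23.55) = 23.55
  U: 0 + 2(133.7) = 267.4

267 mol/min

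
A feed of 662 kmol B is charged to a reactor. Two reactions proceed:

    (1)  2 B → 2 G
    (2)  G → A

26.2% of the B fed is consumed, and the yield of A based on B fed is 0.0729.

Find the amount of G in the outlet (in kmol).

Conversion of B: B consumed = 2ξ₁ = 0.262 × 662 → ξ₁ = 86.72 kmol.
Yield of A: 1ξ₂ / 662 = 0.0729 → ξ₂ = 48.26 kmol.
Outlet amounts (n = n₀ + Σ ν·ξ):
  B: 662 − 2(86.72) = 488.6
  G: 0 + 2(86.72) − 1(48.26) = 125.2
  A: 0 + 1(48.26) = 48.26

125 kmol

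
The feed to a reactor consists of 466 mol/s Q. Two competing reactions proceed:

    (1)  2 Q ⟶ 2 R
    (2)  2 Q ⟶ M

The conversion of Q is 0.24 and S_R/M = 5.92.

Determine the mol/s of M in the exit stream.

Conversion of Q: Q consumed = 0.24 × 466 = 111.8 mol/s = 2ξ₁ + 2ξ₂.
Selectivity: 2ξ₁ / (1ξ₂) = 5.92 → ξ₁ = 2.96 ξ₂.
Substitute: (2·2.96 + 2) ξ₂ = 111.8 → ξ₂ = 14.12 mol/s, ξ₁ = 41.8 mol/s.
Outlet amounts (n = n₀ + Σ ν·ξ):
  Q: 466 − 2(41.8) − 2(14.12) = 354.2
  R: 0 + 2(41.8) = 83.6
  M: 0 + 1(14.12) = 14.12

14.1 mol/s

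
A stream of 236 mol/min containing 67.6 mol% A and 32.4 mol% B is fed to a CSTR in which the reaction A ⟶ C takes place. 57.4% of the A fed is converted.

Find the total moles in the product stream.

A reacted = 0.574 × 159.5 = 91.57 mol/min; ν_A = −1, so ξ = 91.57/1 = 91.57 mol/min.
Outlet amounts (n = n₀ + ν ξ):
  A: 159.5 − 1(91.57) = 67.96
  C: 0 + 1(91.57) = 91.57
  B: 76.46 (inert)
Total out = 67.96 + 91.57 + 76.46 = 236 mol/min.

236 mol/min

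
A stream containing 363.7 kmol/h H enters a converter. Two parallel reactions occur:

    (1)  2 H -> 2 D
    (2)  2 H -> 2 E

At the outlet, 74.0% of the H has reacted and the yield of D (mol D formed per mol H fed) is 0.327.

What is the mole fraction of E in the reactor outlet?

Yield of D: 2ξ₁ / 363.7 = 0.327 → ξ₁ = 59.46 kmol/h.
Conversion of H: 2ξ₁ + 2ξ₂ = 0.74 × 363.7 = 269.1 → ξ₂ = 75.1 kmol/h.
Outlet amounts (n = n₀ + Σ ν·ξ):
  H: 363.7 − 2(59.46) − 2(75.1) = 94.56
  D: 0 + 2(59.46) = 118.9
  E: 0 + 2(75.1) = 150.2
Total out = 363.7 kmol/h; y_E = 150.2 / 363.7 = 0.413.

0.413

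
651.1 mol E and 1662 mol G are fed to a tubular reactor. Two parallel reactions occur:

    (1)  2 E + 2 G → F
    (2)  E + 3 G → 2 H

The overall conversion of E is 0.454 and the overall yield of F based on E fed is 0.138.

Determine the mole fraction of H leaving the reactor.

Yield of F: 1ξ₁ / 651.1 = 0.138 → ξ₁ = 89.85 mol.
Conversion of E: 2ξ₁ + 1ξ₂ = 0.454 × 651.1 = 295.6 → ξ₂ = 115.9 mol.
Outlet amounts (n = n₀ + Σ ν·ξ):
  E: 651.1 − 2(89.85) − 1(115.9) = 355.5
  G: 1662 − 2(89.85) − 3(115.9) = 1135
  F: 0 + 1(89.85) = 89.85
  H: 0 + 2(115.9) = 231.8
Total out = 1812 mol; y_H = 231.8 / 1812 = 0.1279.

0.128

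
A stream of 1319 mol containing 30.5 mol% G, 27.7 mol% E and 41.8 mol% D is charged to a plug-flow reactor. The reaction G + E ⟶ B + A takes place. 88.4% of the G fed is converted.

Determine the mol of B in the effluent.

356 mol

G reacted = 0.884 × 402.3 = 355.6 mol; ν_G = −1, so ξ = 355.6/1 = 355.6 mol.
Outlet amounts (n = n₀ + ν ξ):
  G: 402.3 − 1(355.6) = 46.67
  E: 365.4 − 1(355.6) = 9.734
  B: 0 + 1(355.6) = 355.6
  A: 0 + 1(355.6) = 355.6
  D: 551.3 (inert)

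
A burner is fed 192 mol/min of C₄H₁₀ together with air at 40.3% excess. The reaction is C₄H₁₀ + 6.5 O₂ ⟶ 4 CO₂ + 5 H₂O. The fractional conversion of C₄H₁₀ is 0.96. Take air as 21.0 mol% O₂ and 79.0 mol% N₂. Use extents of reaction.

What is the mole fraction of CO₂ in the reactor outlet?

0.0837

Stoichiometric O₂ = 6.5 × 192 = 1248 mol/min; O₂ fed = 1248 × 1.403 = 1751 mol/min.
N₂ fed = 1751 × 79/21 = 6587 mol/min.
Fuel reacted = 0.96 × 192 → ξ = 184.3 mol/min.
Outlet (n = n₀ + ν ξ):
  C₄H₁₀: 192 − 1(184.3) = 7.68
  O₂: 1751 − 6.5(184.3) = 552.9
  N₂: 6587 (inert)
  CO₂: 0 + 4(184.3) = 737.3
  H₂O: 0 + 5(184.3) = 921.6
Total out = 8806 mol/min; y_CO₂ = 737.3 / 8806 = 0.08372.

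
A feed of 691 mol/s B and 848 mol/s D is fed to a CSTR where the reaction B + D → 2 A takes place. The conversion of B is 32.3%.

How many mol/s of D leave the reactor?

B reacted = 0.323 × 691 = 223.2 mol/s; ν_B = −1, so ξ = 223.2/1 = 223.2 mol/s.
Outlet amounts (n = n₀ + ν ξ):
  B: 691 − 1(223.2) = 467.8
  D: 848 − 1(223.2) = 624.8
  A: 0 + 2(223.2) = 446.4

625 mol/s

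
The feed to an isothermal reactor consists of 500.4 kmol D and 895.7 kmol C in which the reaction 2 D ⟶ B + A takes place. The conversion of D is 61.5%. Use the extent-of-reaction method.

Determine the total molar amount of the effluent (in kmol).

D reacted = 0.615 × 500.4 = 307.7 kmol; ν_D = −2, so ξ = 307.7/2 = 153.9 kmol.
Outlet amounts (n = n₀ + ν ξ):
  D: 500.4 − 2(153.9) = 192.7
  B: 0 + 1(153.9) = 153.9
  A: 0 + 1(153.9) = 153.9
  C: 895.7 (inert)
Total out = 192.7 + 153.9 + 153.9 + 895.7 = 1396 kmol.

1400 kmol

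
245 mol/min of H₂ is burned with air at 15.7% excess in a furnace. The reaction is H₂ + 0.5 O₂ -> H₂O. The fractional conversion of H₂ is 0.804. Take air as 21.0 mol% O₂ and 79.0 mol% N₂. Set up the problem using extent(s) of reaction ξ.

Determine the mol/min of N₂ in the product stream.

Stoichiometric O₂ = 0.5 × 245 = 122.5 mol/min; O₂ fed = 122.5 × 1.157 = 141.7 mol/min.
N₂ fed = 141.7 × 79/21 = 533.2 mol/min.
Fuel reacted = 0.804 × 245 → ξ = 197 mol/min.
Outlet (n = n₀ + ν ξ):
  H₂: 245 − 1(197) = 48.02
  O₂: 141.7 − 0.5(197) = 43.24
  N₂: 533.2 (inert)
  H₂O: 0 + 1(197) = 197

533 mol/min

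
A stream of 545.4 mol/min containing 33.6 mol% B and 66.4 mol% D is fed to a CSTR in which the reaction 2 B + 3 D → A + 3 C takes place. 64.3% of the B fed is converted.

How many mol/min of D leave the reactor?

B reacted = 0.643 × 183.3 = 117.8 mol/min; ν_B = −2, so ξ = 117.8/2 = 58.92 mol/min.
Outlet amounts (n = n₀ + ν ξ):
  B: 183.3 − 2(58.92) = 65.42
  D: 362.1 − 3(58.92) = 185.4
  A: 0 + 1(58.92) = 58.92
  C: 0 + 3(58.92) = 176.7

185 mol/min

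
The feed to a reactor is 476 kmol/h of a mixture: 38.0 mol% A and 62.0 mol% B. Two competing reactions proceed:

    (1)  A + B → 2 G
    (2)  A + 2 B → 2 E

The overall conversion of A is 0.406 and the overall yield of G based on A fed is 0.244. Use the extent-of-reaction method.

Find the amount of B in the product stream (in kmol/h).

170 kmol/h

Yield of G: 2ξ₁ / 180.9 = 0.244 → ξ₁ = 22.07 kmol/h.
Conversion of A: 1ξ₁ + 1ξ₂ = 0.406 × 180.9 = 73.44 → ξ₂ = 51.37 kmol/h.
Outlet amounts (n = n₀ + Σ ν·ξ):
  A: 180.9 − 1(22.07) − 1(51.37) = 107.4
  B: 295.1 − 1(22.07) − 2(51.37) = 170.3
  G: 0 + 2(22.07) = 44.13
  E: 0 + 2(51.37) = 102.7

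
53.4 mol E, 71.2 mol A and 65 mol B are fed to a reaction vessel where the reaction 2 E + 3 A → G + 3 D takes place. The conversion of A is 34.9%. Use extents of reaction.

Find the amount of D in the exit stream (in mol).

24.8 mol

A reacted = 0.349 × 71.2 = 24.85 mol; ν_A = −3, so ξ = 24.85/3 = 8.283 mol.
Outlet amounts (n = n₀ + ν ξ):
  E: 53.4 − 2(8.283) = 36.83
  A: 71.2 − 3(8.283) = 46.35
  G: 0 + 1(8.283) = 8.283
  D: 0 + 3(8.283) = 24.85
  B: 65 (inert)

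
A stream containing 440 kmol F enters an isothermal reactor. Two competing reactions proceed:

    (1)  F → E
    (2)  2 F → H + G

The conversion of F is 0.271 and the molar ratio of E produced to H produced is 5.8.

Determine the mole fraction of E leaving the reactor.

Conversion of F: F consumed = 0.271 × 440 = 119.2 kmol = 1ξ₁ + 2ξ₂.
Selectivity: 1ξ₁ / (1ξ₂) = 5.8 → ξ₁ = 5.8 ξ₂.
Substitute: (1·5.8 + 2) ξ₂ = 119.2 → ξ₂ = 15.29 kmol, ξ₁ = 88.67 kmol.
Outlet amounts (n = n₀ + Σ ν·ξ):
  F: 440 − 1(88.67) − 2(15.29) = 320.8
  E: 0 + 1(88.67) = 88.67
  H: 0 + 1(15.29) = 15.29
  G: 0 + 1(15.29) = 15.29
Total out = 440 kmol; y_E = 88.67 / 440 = 0.2015.

0.202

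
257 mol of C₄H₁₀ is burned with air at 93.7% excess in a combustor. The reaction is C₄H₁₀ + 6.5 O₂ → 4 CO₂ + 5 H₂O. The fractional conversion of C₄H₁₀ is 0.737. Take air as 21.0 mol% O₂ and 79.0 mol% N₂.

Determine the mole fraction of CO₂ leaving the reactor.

0.0475

Stoichiometric O₂ = 6.5 × 257 = 1670 mol; O₂ fed = 1670 × 1.937 = 3236 mol.
N₂ fed = 3236 × 79/21 = 12170 mol.
Fuel reacted = 0.737 × 257 → ξ = 189.4 mol.
Outlet (n = n₀ + ν ξ):
  C₄H₁₀: 257 − 1(189.4) = 67.59
  O₂: 3236 − 6.5(189.4) = 2005
  N₂: 12170 (inert)
  CO₂: 0 + 4(189.4) = 757.6
  H₂O: 0 + 5(189.4) = 947
Total out = 15950 mol; y_CO₂ = 757.6 / 15950 = 0.0475.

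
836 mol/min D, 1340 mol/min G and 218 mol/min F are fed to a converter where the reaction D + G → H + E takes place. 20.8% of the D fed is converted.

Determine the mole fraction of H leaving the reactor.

D reacted = 0.208 × 836 = 173.9 mol/min; ν_D = −1, so ξ = 173.9/1 = 173.9 mol/min.
Outlet amounts (n = n₀ + ν ξ):
  D: 836 − 1(173.9) = 662.1
  G: 1340 − 1(173.9) = 1166
  H: 0 + 1(173.9) = 173.9
  E: 0 + 1(173.9) = 173.9
  F: 218 (inert)
Total out = 2394 mol/min; y_H = 173.9 / 2394 = 0.07263.

0.0726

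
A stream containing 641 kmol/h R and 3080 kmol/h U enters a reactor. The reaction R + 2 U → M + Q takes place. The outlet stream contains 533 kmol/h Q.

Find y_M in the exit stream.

For Q: n = n₀ + 1ξ → 533 = 0 + 1ξ, giving ξ = 533 kmol/h.
Outlet amounts (n = n₀ + ν ξ):
  R: 641 − 1(533) = 108
  U: 3080 − 2(533) = 2014
  M: 0 + 1(533) = 533
  Q: 0 + 1(533) = 533
Total out = 3188 kmol/h; y_M = 533 / 3188 = 0.1672.

0.167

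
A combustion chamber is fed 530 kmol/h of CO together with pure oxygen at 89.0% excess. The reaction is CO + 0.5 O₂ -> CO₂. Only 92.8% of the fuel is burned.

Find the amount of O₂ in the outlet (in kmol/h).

Stoichiometric O₂ = 0.5 × 530 = 265 kmol/h; O₂ fed = 265 × 1.890 = 500.9 kmol/h.
Fuel reacted = 0.928 × 530 → ξ = 491.8 kmol/h.
Outlet (n = n₀ + ν ξ):
  CO: 530 − 1(491.8) = 38.16
  O₂: 500.9 − 0.5(491.8) = 254.9
  CO₂: 0 + 1(491.8) = 491.8

255 kmol/h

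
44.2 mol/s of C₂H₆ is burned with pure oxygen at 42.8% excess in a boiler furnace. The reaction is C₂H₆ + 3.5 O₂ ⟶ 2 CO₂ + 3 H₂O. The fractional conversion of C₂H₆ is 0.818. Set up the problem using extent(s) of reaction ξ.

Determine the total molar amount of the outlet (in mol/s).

283 mol/s

Stoichiometric O₂ = 3.5 × 44.2 = 154.7 mol/s; O₂ fed = 154.7 × 1.428 = 220.9 mol/s.
Fuel reacted = 0.818 × 44.2 → ξ = 36.16 mol/s.
Outlet (n = n₀ + ν ξ):
  C₂H₆: 44.2 − 1(36.16) = 8.044
  O₂: 220.9 − 3.5(36.16) = 94.37
  CO₂: 0 + 2(36.16) = 72.31
  H₂O: 0 + 3(36.16) = 108.5
Total out = 8.044 + 94.37 + 72.31 + 108.5 = 283.2 mol/s.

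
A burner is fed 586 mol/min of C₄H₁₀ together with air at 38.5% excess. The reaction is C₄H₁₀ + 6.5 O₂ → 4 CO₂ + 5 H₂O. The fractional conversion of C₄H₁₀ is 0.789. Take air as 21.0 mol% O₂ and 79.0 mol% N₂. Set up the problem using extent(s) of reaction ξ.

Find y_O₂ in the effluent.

Stoichiometric O₂ = 6.5 × 586 = 3809 mol/min; O₂ fed = 3809 × 1.385 = 5275 mol/min.
N₂ fed = 5275 × 79/21 = 19850 mol/min.
Fuel reacted = 0.789 × 586 → ξ = 462.4 mol/min.
Outlet (n = n₀ + ν ξ):
  C₄H₁₀: 586 − 1(462.4) = 123.6
  O₂: 5275 − 6.5(462.4) = 2270
  N₂: 19850 (inert)
  CO₂: 0 + 4(462.4) = 1849
  H₂O: 0 + 5(462.4) = 2312
Total out = 26400 mol/min; y_O₂ = 2270 / 26400 = 0.08599.

0.086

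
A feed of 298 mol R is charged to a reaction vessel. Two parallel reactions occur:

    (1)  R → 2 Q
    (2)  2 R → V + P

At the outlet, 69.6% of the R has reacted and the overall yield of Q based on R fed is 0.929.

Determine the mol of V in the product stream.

Yield of Q: 2ξ₁ / 298 = 0.929 → ξ₁ = 138.4 mol.
Conversion of R: 1ξ₁ + 2ξ₂ = 0.696 × 298 = 207.4 → ξ₂ = 34.49 mol.
Outlet amounts (n = n₀ + Σ ν·ξ):
  R: 298 − 1(138.4) − 2(34.49) = 90.59
  Q: 0 + 2(138.4) = 276.8
  V: 0 + 1(34.49) = 34.49
  P: 0 + 1(34.49) = 34.49

34.5 mol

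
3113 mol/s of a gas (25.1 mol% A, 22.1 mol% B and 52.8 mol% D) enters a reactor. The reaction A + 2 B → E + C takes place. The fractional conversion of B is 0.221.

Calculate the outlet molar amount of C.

B reacted = 0.221 × 688 = 152 mol/s; ν_B = −2, so ξ = 152/2 = 76.02 mol/s.
Outlet amounts (n = n₀ + ν ξ):
  A: 781.4 − 1(76.02) = 705.3
  B: 688 − 2(76.02) = 535.9
  E: 0 + 1(76.02) = 76.02
  C: 0 + 1(76.02) = 76.02
  D: 1644 (inert)

76 mol/s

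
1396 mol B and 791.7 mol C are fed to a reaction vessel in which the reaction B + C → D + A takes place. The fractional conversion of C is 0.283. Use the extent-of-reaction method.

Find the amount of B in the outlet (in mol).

C reacted = 0.283 × 791.7 = 224.1 mol; ν_C = −1, so ξ = 224.1/1 = 224.1 mol.
Outlet amounts (n = n₀ + ν ξ):
  B: 1396 − 1(224.1) = 1172
  C: 791.7 − 1(224.1) = 567.6
  D: 0 + 1(224.1) = 224.1
  A: 0 + 1(224.1) = 224.1

1170 mol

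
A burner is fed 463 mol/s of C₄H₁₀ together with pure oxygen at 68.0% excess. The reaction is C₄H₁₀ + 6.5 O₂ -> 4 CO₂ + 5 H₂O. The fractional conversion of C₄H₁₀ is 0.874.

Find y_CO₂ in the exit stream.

0.264

Stoichiometric O₂ = 6.5 × 463 = 3010 mol/s; O₂ fed = 3010 × 1.680 = 5056 mol/s.
Fuel reacted = 0.874 × 463 → ξ = 404.7 mol/s.
Outlet (n = n₀ + ν ξ):
  C₄H₁₀: 463 − 1(404.7) = 58.34
  O₂: 5056 − 6.5(404.7) = 2426
  CO₂: 0 + 4(404.7) = 1619
  H₂O: 0 + 5(404.7) = 2023
Total out = 6126 mol/s; y_CO₂ = 1619 / 6126 = 0.2642.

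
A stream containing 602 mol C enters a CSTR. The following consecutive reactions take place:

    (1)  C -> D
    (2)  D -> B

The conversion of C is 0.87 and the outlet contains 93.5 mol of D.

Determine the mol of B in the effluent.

430 mol

Conversion of C: C consumed = 1ξ₁ = 0.87 × 602 → ξ₁ = 523.7 mol.
D balance: n_D = 0 + 1ξ₁ − 1ξ₂ = 93.5 → ξ₂ = (1·523.7 − 93.5)/1 = 430.2 mol.
Outlet amounts (n = n₀ + Σ ν·ξ):
  C: 602 − 1(523.7) = 78.26
  D: 0 + 1(523.7) − 1(430.2) = 93.5
  B: 0 + 1(430.2) = 430.2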